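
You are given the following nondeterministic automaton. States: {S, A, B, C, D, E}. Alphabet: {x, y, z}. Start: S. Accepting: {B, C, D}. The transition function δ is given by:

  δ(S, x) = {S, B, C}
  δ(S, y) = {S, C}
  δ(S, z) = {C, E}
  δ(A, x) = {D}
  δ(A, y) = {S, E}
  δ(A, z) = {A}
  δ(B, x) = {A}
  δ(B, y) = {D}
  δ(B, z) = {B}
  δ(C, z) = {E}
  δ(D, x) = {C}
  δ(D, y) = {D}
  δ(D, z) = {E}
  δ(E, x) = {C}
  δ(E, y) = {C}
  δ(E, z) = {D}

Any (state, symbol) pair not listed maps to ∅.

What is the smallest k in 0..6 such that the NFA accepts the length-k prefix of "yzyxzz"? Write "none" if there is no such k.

1

Start in {S}.
Read 'y': {S} → {S, C}.
None of the earlier sets intersect F, but {S, C} does.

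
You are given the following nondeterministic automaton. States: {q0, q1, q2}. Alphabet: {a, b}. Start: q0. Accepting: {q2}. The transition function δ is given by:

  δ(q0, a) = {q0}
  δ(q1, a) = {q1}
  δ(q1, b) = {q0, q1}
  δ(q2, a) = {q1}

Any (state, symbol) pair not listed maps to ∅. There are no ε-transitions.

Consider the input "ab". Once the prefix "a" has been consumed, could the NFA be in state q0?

Yes

Start in {q0}.
Read 'a': {q0} → {q0}.
State q0 is in {q0}.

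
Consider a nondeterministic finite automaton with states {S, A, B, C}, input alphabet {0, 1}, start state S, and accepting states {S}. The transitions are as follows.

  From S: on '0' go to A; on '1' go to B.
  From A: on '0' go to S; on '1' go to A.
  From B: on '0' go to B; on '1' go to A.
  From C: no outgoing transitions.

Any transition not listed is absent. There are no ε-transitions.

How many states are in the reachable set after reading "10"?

1

Start in {S}.
Read '1': {S} → {B}.
Read '0': {B} → {B}.
That set has 1 state.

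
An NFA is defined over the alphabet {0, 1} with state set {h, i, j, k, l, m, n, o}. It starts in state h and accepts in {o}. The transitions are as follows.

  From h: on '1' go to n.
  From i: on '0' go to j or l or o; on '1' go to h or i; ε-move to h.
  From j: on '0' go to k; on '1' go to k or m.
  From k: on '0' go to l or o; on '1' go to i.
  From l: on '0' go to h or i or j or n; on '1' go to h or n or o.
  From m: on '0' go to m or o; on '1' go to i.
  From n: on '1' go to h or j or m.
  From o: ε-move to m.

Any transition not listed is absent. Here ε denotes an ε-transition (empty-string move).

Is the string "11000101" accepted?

Start in {h}.
Read '1': {h} → {n}.
Read '1': {n} → {h, j, m}.
Read '0': {h, j, m} → {k, m, o}.
Read '0': {k, m, o} → {l, m, o}.
Read '0': {l, m, o} → {h, i, j, m, n, o}.
Read '1': {h, i, j, m, n, o} → {h, i, j, k, m, n}.
Read '0': {h, i, j, k, m, n} → {j, k, l, m, o}.
Read '1': {j, k, l, m, o} → {h, i, k, m, n, o}.
The final set {h, i, k, m, n, o} contains the accepting state o.

Yes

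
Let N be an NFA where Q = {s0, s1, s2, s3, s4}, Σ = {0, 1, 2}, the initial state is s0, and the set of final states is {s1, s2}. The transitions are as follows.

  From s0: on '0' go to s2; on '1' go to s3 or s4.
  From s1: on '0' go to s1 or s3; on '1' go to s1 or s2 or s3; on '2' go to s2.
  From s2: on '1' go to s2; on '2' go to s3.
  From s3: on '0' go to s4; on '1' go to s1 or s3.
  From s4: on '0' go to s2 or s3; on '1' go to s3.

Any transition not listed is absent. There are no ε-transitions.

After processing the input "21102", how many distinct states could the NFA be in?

0

Start in {s0}.
Read '2': {s0} → ∅.
The set is empty and remains empty for the remaining 4 symbols.
That set has 0 states.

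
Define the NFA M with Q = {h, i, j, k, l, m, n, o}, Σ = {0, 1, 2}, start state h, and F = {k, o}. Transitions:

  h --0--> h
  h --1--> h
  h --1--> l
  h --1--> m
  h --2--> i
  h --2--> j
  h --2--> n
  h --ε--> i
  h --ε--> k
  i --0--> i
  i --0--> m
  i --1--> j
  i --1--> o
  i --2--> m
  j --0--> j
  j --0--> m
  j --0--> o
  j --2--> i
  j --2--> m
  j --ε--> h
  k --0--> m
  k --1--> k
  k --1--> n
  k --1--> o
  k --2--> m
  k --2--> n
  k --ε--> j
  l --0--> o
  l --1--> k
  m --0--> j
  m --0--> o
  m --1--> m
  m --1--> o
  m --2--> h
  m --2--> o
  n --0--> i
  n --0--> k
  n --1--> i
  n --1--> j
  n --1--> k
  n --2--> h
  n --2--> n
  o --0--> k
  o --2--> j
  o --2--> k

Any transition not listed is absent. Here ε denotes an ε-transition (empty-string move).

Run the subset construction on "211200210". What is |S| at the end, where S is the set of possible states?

6

Start: ε-closure({h}) = {h, i, j, k}.
Read '2': h→{i, j, n}, i→{m}, j→{i, m}, k→{m, n}; union {i, j, m, n}; ε-closure = {h, i, j, k, m, n}.
Read '1': h→{h, l, m}, i→{j, o}, j→∅, k→{k, n, o}, m→{m, o}, n→{i, j, k}; now {h, i, j, k, l, m, n, o}.
Read '1': h→{h, l, m}, i→{j, o}, j→∅, k→{k, n, o}, l→{k}, m→{m, o}, n→{i, j, k}, o→∅; now {h, i, j, k, l, m, n, o}.
Read '2': h→{i, j, n}, i→{m}, j→{i, m}, k→{m, n}, l→∅, m→{h, o}, n→{h, n}, o→{j, k}; now {h, i, j, k, m, n, o}.
Read '0': h→{h}, i→{i, m}, j→{j, m, o}, k→{m}, m→{j, o}, n→{i, k}, o→{k}; now {h, i, j, k, m, o}.
Read '0': h→{h}, i→{i, m}, j→{j, m, o}, k→{m}, m→{j, o}, o→{k}; now {h, i, j, k, m, o}.
Read '2': h→{i, j, n}, i→{m}, j→{i, m}, k→{m, n}, m→{h, o}, o→{j, k}; now {h, i, j, k, m, n, o}.
Read '1': h→{h, l, m}, i→{j, o}, j→∅, k→{k, n, o}, m→{m, o}, n→{i, j, k}, o→∅; now {h, i, j, k, l, m, n, o}.
Read '0': h→{h}, i→{i, m}, j→{j, m, o}, k→{m}, l→{o}, m→{j, o}, n→{i, k}, o→{k}; now {h, i, j, k, m, o}.
That set has 6 states.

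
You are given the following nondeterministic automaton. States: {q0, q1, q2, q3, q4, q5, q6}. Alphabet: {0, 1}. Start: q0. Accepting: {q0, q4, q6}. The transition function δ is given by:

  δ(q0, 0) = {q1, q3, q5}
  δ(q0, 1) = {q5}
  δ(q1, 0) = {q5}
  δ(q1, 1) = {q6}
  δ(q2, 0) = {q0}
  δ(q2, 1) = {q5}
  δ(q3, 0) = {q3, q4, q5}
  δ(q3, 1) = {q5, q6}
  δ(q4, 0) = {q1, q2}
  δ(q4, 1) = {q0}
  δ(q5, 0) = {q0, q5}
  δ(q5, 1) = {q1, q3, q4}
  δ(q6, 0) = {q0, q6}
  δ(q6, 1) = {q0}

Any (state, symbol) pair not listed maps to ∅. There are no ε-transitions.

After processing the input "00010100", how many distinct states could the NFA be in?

7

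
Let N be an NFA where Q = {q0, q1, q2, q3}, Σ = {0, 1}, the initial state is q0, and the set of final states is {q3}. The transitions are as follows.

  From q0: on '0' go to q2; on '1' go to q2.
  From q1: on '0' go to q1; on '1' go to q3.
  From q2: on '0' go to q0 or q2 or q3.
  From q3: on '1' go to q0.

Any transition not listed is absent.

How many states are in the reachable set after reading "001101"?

Start in {q0}.
Read '0': q0→{q2}; now {q2}.
Read '0': q2→{q0, q2, q3}; now {q0, q2, q3}.
Read '1': q0→{q2}, q2→∅, q3→{q0}; now {q0, q2}.
Read '1': q0→{q2}, q2→∅; now {q2}.
Read '0': q2→{q0, q2, q3}; now {q0, q2, q3}.
Read '1': q0→{q2}, q2→∅, q3→{q0}; now {q0, q2}.
That set has 2 states.

2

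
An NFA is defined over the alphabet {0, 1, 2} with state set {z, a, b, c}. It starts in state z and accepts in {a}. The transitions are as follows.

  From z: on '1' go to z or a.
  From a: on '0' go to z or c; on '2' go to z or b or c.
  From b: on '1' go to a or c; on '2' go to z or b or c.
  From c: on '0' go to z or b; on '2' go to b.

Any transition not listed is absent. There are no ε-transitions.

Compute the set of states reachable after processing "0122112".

∅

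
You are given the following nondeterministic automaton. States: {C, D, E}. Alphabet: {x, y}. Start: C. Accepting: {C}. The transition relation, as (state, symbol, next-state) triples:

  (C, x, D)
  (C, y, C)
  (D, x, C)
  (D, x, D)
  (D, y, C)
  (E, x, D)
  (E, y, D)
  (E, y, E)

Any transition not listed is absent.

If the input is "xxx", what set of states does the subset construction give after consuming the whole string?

Start in {C}.
Read 'x': {C} → {D}.
Read 'x': {D} → {C, D}.
Read 'x': {C, D} → {C, D}.

{C, D}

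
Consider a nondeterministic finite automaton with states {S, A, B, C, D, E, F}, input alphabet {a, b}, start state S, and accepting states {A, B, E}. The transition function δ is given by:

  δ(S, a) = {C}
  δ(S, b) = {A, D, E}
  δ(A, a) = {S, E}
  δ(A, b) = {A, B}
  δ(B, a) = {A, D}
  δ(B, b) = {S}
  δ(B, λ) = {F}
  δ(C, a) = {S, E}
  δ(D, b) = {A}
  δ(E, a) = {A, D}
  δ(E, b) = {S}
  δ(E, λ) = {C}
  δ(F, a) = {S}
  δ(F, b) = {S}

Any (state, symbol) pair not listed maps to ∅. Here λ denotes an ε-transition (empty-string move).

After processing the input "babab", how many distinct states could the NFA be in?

Start in {S}.
Read 'b': {S} → {A, C, D, E}.
Read 'a': {A, C, D, E} → {S, A, C, D, E}.
Read 'b': {S, A, C, D, E} → {S, A, B, C, D, E, F}.
Read 'a': {S, A, B, C, D, E, F} → {S, A, C, D, E}.
Read 'b': {S, A, C, D, E} → {S, A, B, C, D, E, F}.
That set has 7 states.

7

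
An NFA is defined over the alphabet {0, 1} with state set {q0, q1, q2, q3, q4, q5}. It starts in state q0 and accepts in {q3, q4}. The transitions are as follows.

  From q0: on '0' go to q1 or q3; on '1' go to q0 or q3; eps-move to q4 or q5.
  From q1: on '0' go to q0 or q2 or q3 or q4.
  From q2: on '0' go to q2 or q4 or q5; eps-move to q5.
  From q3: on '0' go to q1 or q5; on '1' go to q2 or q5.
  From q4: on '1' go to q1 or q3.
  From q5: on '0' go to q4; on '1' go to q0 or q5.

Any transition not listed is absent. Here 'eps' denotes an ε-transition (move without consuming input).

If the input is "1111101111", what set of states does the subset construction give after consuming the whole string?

Start: ε-closure({q0}) = {q0, q4, q5}.
Read '1': q0→{q0, q3}, q4→{q1, q3}, q5→{q0, q5}; union {q0, q1, q3, q5}; ε-closure = {q0, q1, q3, q4, q5}.
Read '1': q0→{q0, q3}, q1→∅, q3→{q2, q5}, q4→{q1, q3}, q5→{q0, q5}; union {q0, q1, q2, q3, q5}; ε-closure = {q0, q1, q2, q3, q4, q5}.
Read '1': q0→{q0, q3}, q1→∅, q2→∅, q3→{q2, q5}, q4→{q1, q3}, q5→{q0, q5}; union {q0, q1, q2, q3, q5}; ε-closure = {q0, q1, q2, q3, q4, q5}.
Read '1': q0→{q0, q3}, q1→∅, q2→∅, q3→{q2, q5}, q4→{q1, q3}, q5→{q0, q5}; union {q0, q1, q2, q3, q5}; ε-closure = {q0, q1, q2, q3, q4, q5}.
Read '1': q0→{q0, q3}, q1→∅, q2→∅, q3→{q2, q5}, q4→{q1, q3}, q5→{q0, q5}; union {q0, q1, q2, q3, q5}; ε-closure = {q0, q1, q2, q3, q4, q5}.
Read '0': q0→{q1, q3}, q1→{q0, q2, q3, q4}, q2→{q2, q4, q5}, q3→{q1, q5}, q4→∅, q5→{q4}; now {q0, q1, q2, q3, q4, q5}.
Read '1': q0→{q0, q3}, q1→∅, q2→∅, q3→{q2, q5}, q4→{q1, q3}, q5→{q0, q5}; union {q0, q1, q2, q3, q5}; ε-closure = {q0, q1, q2, q3, q4, q5}.
Read '1': q0→{q0, q3}, q1→∅, q2→∅, q3→{q2, q5}, q4→{q1, q3}, q5→{q0, q5}; union {q0, q1, q2, q3, q5}; ε-closure = {q0, q1, q2, q3, q4, q5}.
Read '1': q0→{q0, q3}, q1→∅, q2→∅, q3→{q2, q5}, q4→{q1, q3}, q5→{q0, q5}; union {q0, q1, q2, q3, q5}; ε-closure = {q0, q1, q2, q3, q4, q5}.
Read '1': q0→{q0, q3}, q1→∅, q2→∅, q3→{q2, q5}, q4→{q1, q3}, q5→{q0, q5}; union {q0, q1, q2, q3, q5}; ε-closure = {q0, q1, q2, q3, q4, q5}.

{q0, q1, q2, q3, q4, q5}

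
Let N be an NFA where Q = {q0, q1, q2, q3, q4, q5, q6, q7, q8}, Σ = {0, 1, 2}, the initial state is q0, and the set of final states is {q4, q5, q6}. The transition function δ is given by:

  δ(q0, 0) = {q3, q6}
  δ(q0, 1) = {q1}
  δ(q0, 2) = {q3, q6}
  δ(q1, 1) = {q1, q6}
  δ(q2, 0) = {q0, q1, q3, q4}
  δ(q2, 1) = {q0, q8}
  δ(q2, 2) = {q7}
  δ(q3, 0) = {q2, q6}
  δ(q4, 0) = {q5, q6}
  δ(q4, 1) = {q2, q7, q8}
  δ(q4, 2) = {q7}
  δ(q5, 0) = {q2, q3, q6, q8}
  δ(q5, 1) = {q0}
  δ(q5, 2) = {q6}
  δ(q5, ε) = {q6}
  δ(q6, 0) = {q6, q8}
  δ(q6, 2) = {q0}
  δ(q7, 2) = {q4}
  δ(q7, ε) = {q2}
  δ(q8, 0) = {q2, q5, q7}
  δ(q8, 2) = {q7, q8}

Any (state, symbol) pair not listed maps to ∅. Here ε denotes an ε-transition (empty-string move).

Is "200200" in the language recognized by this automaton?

Yes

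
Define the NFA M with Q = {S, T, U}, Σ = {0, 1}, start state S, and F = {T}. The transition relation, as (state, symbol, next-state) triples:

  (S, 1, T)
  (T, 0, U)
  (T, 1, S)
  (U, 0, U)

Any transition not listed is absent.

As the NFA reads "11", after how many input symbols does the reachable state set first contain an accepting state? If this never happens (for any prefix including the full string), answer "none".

1

Start in {S}.
Read '1': {S} → {T}.
None of the earlier sets intersect F, but {T} does.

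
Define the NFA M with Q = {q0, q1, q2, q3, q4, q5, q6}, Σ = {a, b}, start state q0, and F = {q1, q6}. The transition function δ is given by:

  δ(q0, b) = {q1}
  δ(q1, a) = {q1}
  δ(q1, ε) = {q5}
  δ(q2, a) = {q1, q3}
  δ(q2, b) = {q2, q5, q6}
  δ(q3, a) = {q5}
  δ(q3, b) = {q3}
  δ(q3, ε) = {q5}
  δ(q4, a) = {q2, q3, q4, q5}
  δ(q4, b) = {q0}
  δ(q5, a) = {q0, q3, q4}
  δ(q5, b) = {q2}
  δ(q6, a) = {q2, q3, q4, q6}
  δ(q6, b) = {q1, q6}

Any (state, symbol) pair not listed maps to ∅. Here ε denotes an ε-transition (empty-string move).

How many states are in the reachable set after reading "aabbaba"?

0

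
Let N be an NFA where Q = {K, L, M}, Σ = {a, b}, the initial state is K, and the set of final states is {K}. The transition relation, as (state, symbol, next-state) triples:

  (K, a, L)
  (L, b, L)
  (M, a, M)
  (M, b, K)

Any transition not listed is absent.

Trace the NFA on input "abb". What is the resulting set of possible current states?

{L}

Start in {K}.
Read 'a': K→{L}; now {L}.
Read 'b': L→{L}; now {L}.
Read 'b': L→{L}; now {L}.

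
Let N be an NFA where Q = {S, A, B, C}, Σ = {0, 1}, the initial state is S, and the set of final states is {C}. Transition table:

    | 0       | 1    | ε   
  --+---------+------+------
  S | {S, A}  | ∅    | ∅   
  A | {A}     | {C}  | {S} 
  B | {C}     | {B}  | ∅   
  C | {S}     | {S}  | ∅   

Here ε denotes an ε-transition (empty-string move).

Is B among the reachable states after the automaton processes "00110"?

No

Start in {S}.
Read '0': S→{S, A}; now {S, A}.
Read '0': S→{S, A}, A→{A}; now {S, A}.
Read '1': S→∅, A→{C}; now {C}.
Read '1': C→{S}; now {S}.
Read '0': S→{S, A}; now {S, A}.
State B is not in {S, A}.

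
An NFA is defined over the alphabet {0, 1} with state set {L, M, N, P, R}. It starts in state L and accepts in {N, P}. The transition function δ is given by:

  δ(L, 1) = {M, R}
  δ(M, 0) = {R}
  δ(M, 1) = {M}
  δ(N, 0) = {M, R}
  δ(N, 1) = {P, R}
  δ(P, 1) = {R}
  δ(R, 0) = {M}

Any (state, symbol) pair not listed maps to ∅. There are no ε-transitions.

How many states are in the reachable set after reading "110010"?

Start in {L}.
Read '1': L→{M, R}; now {M, R}.
Read '1': M→{M}, R→∅; now {M}.
Read '0': M→{R}; now {R}.
Read '0': R→{M}; now {M}.
Read '1': M→{M}; now {M}.
Read '0': M→{R}; now {R}.
That set has 1 state.

1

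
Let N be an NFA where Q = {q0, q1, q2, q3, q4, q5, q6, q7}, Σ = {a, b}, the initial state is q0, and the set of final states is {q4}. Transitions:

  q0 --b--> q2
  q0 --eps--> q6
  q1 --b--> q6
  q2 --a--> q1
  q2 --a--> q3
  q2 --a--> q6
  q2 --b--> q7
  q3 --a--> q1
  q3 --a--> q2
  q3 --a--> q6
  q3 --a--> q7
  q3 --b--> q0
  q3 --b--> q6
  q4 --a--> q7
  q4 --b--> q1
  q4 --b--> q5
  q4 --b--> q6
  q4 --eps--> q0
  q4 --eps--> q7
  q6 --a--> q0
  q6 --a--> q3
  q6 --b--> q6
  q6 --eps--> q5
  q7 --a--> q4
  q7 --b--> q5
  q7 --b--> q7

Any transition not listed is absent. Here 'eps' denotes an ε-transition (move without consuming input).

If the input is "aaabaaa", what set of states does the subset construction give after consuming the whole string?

{q0, q1, q2, q3, q4, q5, q6, q7}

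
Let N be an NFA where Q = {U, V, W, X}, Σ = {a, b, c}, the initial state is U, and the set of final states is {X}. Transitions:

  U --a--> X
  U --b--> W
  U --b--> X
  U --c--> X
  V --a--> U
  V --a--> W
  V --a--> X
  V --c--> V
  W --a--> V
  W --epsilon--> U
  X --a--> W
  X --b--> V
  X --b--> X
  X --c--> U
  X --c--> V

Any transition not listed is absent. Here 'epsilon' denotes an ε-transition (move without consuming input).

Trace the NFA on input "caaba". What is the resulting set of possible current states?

{U, W, X}

Start in {U}.
Read 'c': U→{X}; now {X}.
Read 'a': X→{W}; union {W}; ε-closure = {U, W}.
Read 'a': U→{X}, W→{V}; now {V, X}.
Read 'b': V→∅, X→{V, X}; now {V, X}.
Read 'a': V→{U, W, X}, X→{W}; now {U, W, X}.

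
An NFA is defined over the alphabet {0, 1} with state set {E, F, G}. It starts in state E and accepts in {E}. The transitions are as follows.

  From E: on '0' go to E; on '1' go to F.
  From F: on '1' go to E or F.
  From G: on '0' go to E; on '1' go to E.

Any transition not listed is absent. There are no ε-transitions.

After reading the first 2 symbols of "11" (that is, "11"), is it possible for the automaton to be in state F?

Yes

Start in {E}.
Read '1': {E} → {F}.
Read '1': {F} → {E, F}.
State F is in {E, F}.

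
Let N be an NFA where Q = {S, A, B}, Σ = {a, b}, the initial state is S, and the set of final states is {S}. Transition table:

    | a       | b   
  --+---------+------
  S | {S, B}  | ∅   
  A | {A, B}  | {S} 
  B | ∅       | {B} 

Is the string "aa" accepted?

Yes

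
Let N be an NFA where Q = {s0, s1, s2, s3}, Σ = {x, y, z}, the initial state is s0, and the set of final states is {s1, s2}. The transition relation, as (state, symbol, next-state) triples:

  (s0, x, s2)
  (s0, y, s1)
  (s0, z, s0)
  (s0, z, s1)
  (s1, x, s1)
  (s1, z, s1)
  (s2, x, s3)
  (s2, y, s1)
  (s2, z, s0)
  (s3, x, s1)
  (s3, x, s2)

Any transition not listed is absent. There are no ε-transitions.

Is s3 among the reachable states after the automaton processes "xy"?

No

Start in {s0}.
Read 'x': {s0} → {s2}.
Read 'y': {s2} → {s1}.
State s3 is not in {s1}.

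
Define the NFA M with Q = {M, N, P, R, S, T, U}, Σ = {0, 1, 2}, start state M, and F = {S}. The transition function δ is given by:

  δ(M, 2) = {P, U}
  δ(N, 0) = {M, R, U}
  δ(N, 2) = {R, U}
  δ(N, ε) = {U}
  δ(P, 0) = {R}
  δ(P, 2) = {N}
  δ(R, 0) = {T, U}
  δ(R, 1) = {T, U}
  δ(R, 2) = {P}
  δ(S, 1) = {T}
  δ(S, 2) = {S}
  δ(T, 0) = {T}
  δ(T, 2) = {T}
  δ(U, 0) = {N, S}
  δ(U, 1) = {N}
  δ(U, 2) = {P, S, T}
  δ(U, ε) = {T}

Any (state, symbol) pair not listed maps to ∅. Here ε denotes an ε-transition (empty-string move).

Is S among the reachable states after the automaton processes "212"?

Yes

Start in {M}.
Read '2': M→{P, U}; union {P, U}; ε-closure = {P, T, U}.
Read '1': P→∅, T→∅, U→{N}; union {N}; ε-closure = {N, T, U}.
Read '2': N→{R, U}, T→{T}, U→{P, S, T}; now {P, R, S, T, U}.
State S is in {P, R, S, T, U}.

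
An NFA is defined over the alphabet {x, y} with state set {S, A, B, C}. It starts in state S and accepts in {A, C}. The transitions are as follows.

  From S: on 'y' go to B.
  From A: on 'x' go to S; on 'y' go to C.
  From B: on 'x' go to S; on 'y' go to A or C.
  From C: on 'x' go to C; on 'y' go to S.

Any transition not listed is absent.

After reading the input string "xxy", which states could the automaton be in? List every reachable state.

Start in {S}.
Read 'x': {S} → ∅.
The set is empty and remains empty for the remaining 2 symbols.

∅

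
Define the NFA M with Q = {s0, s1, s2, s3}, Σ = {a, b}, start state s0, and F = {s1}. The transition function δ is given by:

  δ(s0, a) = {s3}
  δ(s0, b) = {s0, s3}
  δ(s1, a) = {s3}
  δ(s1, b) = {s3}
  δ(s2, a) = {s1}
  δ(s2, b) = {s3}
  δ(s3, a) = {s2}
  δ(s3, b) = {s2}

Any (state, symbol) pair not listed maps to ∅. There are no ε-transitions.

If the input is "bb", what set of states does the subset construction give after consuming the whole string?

{s0, s2, s3}

Start in {s0}.
Read 'b': {s0} → {s0, s3}.
Read 'b': {s0, s3} → {s0, s2, s3}.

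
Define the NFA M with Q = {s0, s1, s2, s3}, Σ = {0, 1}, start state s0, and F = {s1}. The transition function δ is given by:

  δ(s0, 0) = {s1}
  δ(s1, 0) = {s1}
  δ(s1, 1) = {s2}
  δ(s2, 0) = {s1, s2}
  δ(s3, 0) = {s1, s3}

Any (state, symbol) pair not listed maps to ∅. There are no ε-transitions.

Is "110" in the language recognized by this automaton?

No

Start in {s0}.
Read '1': s0→∅; now ∅.
The set is empty and remains empty for the remaining 2 symbols.
The final set ∅ contains no accepting state.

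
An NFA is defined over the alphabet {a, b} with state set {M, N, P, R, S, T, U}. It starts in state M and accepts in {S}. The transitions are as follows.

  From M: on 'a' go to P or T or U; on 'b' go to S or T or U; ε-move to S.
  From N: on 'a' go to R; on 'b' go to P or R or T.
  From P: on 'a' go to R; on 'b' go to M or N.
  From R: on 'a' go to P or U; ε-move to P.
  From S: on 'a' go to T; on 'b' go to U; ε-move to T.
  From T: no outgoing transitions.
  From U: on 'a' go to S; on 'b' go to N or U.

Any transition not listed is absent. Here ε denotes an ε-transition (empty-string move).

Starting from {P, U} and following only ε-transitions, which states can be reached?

{P, U}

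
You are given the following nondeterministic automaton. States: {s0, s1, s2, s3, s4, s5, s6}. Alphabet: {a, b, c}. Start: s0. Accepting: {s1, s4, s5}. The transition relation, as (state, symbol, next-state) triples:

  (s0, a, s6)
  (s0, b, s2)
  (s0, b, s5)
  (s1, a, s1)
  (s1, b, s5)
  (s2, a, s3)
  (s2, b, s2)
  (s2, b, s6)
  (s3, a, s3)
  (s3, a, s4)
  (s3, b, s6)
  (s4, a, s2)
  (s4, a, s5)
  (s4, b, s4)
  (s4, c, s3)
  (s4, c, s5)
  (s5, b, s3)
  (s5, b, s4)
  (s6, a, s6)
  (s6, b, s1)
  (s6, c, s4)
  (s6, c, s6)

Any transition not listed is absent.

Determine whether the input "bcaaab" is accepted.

Start in {s0}.
Read 'b': {s0} → {s2, s5}.
Read 'c': {s2, s5} → ∅.
The set is empty and remains empty for the remaining 4 symbols.
The final set ∅ contains no accepting state.

No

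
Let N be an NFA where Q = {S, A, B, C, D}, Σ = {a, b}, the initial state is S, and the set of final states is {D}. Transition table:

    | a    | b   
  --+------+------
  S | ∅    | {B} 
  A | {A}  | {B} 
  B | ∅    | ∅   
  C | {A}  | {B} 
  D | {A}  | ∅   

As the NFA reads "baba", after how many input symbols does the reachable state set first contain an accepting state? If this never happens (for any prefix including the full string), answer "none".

none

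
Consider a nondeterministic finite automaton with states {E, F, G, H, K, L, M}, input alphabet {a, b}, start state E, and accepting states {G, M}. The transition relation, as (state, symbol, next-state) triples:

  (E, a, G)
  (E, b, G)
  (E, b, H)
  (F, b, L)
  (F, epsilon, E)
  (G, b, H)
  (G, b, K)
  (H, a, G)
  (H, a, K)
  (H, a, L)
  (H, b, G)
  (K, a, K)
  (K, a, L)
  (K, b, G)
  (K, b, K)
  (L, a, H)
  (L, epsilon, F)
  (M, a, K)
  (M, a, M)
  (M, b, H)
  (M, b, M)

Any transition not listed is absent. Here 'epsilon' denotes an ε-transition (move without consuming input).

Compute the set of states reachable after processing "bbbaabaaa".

{E, F, G, H, K, L}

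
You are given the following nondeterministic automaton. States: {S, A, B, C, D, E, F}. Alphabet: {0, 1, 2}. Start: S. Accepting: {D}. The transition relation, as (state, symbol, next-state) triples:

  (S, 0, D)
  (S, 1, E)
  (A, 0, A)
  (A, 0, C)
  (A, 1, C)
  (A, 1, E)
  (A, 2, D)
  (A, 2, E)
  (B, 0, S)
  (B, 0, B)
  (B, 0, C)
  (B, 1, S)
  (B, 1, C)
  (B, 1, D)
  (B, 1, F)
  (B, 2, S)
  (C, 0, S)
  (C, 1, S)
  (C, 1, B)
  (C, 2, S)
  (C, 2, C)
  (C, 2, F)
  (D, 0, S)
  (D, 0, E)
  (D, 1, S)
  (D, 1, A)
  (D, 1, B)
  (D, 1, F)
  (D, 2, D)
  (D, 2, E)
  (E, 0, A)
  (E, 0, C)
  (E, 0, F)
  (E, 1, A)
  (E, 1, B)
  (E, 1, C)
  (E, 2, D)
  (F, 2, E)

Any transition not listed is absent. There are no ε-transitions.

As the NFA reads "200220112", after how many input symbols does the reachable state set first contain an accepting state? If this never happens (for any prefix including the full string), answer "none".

Start in {S}.
Read '2': S→∅; now ∅.
The set is empty and remains empty for the remaining 8 symbols.
No reachable set along the way intersects F.

none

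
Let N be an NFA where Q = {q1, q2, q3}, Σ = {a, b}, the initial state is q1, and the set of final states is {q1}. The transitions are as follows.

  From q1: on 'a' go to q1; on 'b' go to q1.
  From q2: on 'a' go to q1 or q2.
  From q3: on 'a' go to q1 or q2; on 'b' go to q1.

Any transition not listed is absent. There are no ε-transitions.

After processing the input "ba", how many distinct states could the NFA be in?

Start in {q1}.
Read 'b': q1→{q1}; now {q1}.
Read 'a': q1→{q1}; now {q1}.
That set has 1 state.

1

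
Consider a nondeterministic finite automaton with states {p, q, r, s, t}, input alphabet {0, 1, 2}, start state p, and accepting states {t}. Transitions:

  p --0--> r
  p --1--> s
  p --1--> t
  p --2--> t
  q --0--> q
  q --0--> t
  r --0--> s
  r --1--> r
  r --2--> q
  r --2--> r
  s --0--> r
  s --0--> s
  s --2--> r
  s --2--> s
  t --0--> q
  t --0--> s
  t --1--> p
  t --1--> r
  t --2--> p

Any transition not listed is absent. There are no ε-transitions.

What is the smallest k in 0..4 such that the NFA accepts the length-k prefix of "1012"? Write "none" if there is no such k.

Start in {p}.
Read '1': p→{s, t}; now {s, t}.
None of the earlier sets intersect F, but {s, t} does.

1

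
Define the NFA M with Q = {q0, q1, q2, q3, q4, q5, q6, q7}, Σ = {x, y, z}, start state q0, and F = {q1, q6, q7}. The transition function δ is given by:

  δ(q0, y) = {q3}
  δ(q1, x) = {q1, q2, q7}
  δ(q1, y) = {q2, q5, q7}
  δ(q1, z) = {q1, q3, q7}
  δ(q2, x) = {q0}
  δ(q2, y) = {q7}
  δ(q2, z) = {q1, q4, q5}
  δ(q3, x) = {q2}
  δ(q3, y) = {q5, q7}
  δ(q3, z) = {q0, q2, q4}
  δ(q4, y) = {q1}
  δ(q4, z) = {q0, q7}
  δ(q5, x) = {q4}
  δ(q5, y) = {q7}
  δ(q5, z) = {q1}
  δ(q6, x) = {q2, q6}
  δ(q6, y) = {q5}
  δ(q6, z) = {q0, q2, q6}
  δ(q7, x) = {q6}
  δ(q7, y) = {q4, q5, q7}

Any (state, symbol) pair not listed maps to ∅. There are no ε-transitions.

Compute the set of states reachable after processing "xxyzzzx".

∅

Start in {q0}.
Read 'x': {q0} → ∅.
The set is empty and remains empty for the remaining 6 symbols.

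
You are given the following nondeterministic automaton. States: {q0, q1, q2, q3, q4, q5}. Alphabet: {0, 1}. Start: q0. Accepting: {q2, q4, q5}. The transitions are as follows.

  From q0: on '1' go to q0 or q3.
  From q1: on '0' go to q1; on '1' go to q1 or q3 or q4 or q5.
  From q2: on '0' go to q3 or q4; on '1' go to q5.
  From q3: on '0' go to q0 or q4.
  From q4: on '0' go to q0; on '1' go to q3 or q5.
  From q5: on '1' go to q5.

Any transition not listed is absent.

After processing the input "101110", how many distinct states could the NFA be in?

Start in {q0}.
Read '1': q0→{q0, q3}; now {q0, q3}.
Read '0': q0→∅, q3→{q0, q4}; now {q0, q4}.
Read '1': q0→{q0, q3}, q4→{q3, q5}; now {q0, q3, q5}.
Read '1': q0→{q0, q3}, q3→∅, q5→{q5}; now {q0, q3, q5}.
Read '1': q0→{q0, q3}, q3→∅, q5→{q5}; now {q0, q3, q5}.
Read '0': q0→∅, q3→{q0, q4}, q5→∅; now {q0, q4}.
That set has 2 states.

2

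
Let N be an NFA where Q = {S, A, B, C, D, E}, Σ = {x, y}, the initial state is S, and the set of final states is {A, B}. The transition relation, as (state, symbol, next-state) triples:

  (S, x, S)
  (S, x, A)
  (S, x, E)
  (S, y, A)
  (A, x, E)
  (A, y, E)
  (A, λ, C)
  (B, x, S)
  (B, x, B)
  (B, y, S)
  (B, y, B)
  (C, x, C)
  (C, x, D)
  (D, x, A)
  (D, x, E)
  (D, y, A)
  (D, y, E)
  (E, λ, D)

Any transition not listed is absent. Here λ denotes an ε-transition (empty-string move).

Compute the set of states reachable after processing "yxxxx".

{A, C, D, E}

Start in {S}.
Read 'y': S→{A}; union {A}; ε-closure = {A, C}.
Read 'x': A→{E}, C→{C, D}; now {C, D, E}.
Read 'x': C→{C, D}, D→{A, E}, E→∅; now {A, C, D, E}.
Read 'x': A→{E}, C→{C, D}, D→{A, E}, E→∅; now {A, C, D, E}.
Read 'x': A→{E}, C→{C, D}, D→{A, E}, E→∅; now {A, C, D, E}.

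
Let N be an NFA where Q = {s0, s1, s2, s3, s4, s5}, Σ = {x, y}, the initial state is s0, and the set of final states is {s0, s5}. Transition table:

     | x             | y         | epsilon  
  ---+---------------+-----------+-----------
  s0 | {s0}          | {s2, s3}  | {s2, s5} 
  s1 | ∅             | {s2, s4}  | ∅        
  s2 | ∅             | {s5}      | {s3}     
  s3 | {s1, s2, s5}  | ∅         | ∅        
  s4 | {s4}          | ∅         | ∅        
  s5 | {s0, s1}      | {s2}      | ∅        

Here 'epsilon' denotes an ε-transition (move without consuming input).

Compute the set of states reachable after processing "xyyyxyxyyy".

{s2, s3, s5}

Start: ε-closure({s0}) = {s0, s2, s3, s5}.
Read 'x': s0→{s0}, s2→∅, s3→{s1, s2, s5}, s5→{s0, s1}; union {s0, s1, s2, s5}; ε-closure = {s0, s1, s2, s3, s5}.
Read 'y': s0→{s2, s3}, s1→{s2, s4}, s2→{s5}, s3→∅, s5→{s2}; now {s2, s3, s4, s5}.
Read 'y': s2→{s5}, s3→∅, s4→∅, s5→{s2}; union {s2, s5}; ε-closure = {s2, s3, s5}.
Read 'y': s2→{s5}, s3→∅, s5→{s2}; union {s2, s5}; ε-closure = {s2, s3, s5}.
Read 'x': s2→∅, s3→{s1, s2, s5}, s5→{s0, s1}; union {s0, s1, s2, s5}; ε-closure = {s0, s1, s2, s3, s5}.
Read 'y': s0→{s2, s3}, s1→{s2, s4}, s2→{s5}, s3→∅, s5→{s2}; now {s2, s3, s4, s5}.
Read 'x': s2→∅, s3→{s1, s2, s5}, s4→{s4}, s5→{s0, s1}; union {s0, s1, s2, s4, s5}; ε-closure = {s0, s1, s2, s3, s4, s5}.
Read 'y': s0→{s2, s3}, s1→{s2, s4}, s2→{s5}, s3→∅, s4→∅, s5→{s2}; now {s2, s3, s4, s5}.
Read 'y': s2→{s5}, s3→∅, s4→∅, s5→{s2}; union {s2, s5}; ε-closure = {s2, s3, s5}.
Read 'y': s2→{s5}, s3→∅, s5→{s2}; union {s2, s5}; ε-closure = {s2, s3, s5}.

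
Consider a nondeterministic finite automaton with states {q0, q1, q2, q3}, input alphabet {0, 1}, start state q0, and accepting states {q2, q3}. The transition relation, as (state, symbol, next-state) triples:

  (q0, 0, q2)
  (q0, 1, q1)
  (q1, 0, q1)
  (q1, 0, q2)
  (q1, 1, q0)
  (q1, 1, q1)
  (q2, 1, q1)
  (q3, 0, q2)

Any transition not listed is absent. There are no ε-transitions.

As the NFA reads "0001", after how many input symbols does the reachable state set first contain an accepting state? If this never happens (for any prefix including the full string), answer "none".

Start in {q0}.
Read '0': {q0} → {q2}.
None of the earlier sets intersect F, but {q2} does.

1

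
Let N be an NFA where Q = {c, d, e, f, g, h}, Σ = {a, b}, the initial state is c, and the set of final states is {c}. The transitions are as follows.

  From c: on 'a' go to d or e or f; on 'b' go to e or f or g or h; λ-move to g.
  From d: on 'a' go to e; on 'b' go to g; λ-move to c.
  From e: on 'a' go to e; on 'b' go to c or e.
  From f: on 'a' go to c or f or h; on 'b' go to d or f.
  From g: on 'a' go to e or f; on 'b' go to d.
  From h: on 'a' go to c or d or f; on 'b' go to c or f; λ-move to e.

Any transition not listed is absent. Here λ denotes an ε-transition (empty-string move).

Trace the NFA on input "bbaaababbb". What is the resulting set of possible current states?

{c, d, e, f, g, h}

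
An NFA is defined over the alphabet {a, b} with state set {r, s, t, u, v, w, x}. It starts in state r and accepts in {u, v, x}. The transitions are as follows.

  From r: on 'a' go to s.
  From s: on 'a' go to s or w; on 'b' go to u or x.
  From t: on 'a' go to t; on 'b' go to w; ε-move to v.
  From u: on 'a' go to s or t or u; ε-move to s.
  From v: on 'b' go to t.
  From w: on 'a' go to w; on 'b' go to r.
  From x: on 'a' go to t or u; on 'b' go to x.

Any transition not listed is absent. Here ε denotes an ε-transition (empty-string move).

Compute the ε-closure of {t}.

{t, v}

Begin with {t}.
ε-move t → v; add v.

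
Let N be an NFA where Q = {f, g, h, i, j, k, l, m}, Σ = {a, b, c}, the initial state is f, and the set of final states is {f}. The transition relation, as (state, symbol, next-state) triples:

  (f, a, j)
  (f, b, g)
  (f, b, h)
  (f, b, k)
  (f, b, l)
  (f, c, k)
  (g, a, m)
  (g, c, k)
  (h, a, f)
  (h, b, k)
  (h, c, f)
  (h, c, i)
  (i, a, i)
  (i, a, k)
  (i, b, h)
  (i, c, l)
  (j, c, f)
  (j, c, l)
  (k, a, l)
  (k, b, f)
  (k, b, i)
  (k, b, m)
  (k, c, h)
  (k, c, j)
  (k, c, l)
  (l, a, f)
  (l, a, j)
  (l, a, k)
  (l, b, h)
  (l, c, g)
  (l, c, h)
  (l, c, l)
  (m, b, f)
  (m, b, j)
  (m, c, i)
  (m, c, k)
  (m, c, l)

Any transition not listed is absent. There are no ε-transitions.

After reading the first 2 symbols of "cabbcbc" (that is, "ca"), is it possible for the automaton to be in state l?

Start in {f}.
Read 'c': {f} → {k}.
Read 'a': {k} → {l}.
State l is in {l}.

Yes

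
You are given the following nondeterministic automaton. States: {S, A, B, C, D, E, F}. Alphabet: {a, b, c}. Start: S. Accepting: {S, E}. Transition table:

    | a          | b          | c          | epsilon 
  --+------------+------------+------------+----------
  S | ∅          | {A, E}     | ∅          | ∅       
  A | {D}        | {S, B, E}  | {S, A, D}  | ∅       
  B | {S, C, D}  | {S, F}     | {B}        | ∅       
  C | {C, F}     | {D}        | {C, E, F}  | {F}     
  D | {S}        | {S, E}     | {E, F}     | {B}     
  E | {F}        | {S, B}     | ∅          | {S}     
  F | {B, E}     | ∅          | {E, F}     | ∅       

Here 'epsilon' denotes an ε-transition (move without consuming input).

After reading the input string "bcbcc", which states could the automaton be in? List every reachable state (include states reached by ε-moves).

{S, A, B, D, E, F}

Start in {S}.
Read 'b': {S} → {S, A, E}.
Read 'c': {S, A, E} → {S, A, B, D}.
Read 'b': {S, A, B, D} → {S, A, B, E, F}.
Read 'c': {S, A, B, E, F} → {S, A, B, D, E, F}.
Read 'c': {S, A, B, D, E, F} → {S, A, B, D, E, F}.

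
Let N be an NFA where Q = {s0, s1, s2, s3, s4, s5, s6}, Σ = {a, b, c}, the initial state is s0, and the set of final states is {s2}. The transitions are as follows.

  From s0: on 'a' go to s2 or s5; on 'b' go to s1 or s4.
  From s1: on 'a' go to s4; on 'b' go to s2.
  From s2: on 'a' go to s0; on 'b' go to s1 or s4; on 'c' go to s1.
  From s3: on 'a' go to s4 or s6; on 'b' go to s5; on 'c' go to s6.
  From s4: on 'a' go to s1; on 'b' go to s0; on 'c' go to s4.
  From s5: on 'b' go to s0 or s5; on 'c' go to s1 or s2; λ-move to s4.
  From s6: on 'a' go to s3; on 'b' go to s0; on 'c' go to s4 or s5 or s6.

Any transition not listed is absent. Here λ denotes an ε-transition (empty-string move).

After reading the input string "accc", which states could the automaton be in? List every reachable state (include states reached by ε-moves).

Start in {s0}.
Read 'a': {s0} → {s2, s4, s5}.
Read 'c': {s2, s4, s5} → {s1, s2, s4}.
Read 'c': {s1, s2, s4} → {s1, s4}.
Read 'c': {s1, s4} → {s4}.

{s4}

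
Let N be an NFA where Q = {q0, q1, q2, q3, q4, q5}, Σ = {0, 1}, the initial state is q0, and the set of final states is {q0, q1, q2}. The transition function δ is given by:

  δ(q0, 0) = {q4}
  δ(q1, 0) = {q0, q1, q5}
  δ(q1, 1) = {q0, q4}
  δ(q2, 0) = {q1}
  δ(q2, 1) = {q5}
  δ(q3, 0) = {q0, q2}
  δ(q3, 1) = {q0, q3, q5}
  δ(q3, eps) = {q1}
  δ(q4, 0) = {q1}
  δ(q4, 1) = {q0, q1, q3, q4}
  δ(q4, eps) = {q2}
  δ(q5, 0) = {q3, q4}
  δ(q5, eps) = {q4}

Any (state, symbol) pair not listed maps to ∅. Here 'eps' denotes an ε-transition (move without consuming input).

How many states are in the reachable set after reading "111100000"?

0

Start in {q0}.
Read '1': {q0} → ∅.
The set is empty and remains empty for the remaining 8 symbols.
That set has 0 states.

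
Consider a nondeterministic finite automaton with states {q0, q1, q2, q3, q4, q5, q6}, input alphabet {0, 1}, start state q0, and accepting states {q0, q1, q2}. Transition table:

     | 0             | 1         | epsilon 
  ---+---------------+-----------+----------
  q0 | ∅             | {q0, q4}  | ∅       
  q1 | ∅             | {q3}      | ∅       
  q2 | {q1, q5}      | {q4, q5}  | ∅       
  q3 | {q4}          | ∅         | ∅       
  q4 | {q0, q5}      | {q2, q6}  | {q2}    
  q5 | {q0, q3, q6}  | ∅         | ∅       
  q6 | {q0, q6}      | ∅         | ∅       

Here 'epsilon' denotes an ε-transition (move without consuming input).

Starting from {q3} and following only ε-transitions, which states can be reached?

Begin with {q3}.
No ε-moves leave this set, so the closure equals the set itself.

{q3}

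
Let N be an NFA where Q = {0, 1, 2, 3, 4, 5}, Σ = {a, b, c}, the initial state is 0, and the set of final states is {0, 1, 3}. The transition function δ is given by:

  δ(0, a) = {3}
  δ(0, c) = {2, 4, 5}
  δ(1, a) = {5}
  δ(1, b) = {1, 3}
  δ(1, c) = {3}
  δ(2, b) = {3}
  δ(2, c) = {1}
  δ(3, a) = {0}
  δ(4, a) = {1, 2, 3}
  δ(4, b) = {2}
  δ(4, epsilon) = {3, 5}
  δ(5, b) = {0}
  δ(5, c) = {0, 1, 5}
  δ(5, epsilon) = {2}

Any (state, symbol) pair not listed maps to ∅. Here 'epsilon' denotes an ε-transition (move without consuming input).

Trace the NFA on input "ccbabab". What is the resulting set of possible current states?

Start in {0}.
Read 'c': {0} → {2, 3, 4, 5}.
Read 'c': {2, 3, 4, 5} → {0, 1, 2, 5}.
Read 'b': {0, 1, 2, 5} → {0, 1, 3}.
Read 'a': {0, 1, 3} → {0, 2, 3, 5}.
Read 'b': {0, 2, 3, 5} → {0, 3}.
Read 'a': {0, 3} → {0, 3}.
Read 'b': {0, 3} → ∅.

∅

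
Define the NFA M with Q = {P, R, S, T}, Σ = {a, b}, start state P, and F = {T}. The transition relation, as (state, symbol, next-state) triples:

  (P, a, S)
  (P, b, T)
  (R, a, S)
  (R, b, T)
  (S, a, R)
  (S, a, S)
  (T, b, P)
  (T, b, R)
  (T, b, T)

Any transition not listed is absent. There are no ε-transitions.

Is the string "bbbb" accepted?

Start in {P}.
Read 'b': P→{T}; now {T}.
Read 'b': T→{P, R, T}; now {P, R, T}.
Read 'b': P→{T}, R→{T}, T→{P, R, T}; now {P, R, T}.
Read 'b': P→{T}, R→{T}, T→{P, R, T}; now {P, R, T}.
The final set {P, R, T} contains the accepting state T.

Yes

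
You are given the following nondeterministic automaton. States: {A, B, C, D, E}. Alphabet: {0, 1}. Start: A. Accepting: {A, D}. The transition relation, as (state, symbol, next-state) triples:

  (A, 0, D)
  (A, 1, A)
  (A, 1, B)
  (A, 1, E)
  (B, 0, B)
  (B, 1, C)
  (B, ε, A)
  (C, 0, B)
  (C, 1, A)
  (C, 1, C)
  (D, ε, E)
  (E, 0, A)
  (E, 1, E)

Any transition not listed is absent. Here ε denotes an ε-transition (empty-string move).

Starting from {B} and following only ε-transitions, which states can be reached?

Begin with {B}.
ε-move B → A; add A.

{A, B}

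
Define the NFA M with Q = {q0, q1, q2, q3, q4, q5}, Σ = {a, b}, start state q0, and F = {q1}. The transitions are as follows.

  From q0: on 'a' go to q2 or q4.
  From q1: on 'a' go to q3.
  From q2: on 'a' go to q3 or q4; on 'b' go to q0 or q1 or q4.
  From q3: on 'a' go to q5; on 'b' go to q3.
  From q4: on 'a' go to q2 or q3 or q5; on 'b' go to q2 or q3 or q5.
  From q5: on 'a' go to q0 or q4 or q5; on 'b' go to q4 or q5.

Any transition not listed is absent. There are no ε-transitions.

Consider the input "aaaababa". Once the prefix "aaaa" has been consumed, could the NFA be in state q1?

No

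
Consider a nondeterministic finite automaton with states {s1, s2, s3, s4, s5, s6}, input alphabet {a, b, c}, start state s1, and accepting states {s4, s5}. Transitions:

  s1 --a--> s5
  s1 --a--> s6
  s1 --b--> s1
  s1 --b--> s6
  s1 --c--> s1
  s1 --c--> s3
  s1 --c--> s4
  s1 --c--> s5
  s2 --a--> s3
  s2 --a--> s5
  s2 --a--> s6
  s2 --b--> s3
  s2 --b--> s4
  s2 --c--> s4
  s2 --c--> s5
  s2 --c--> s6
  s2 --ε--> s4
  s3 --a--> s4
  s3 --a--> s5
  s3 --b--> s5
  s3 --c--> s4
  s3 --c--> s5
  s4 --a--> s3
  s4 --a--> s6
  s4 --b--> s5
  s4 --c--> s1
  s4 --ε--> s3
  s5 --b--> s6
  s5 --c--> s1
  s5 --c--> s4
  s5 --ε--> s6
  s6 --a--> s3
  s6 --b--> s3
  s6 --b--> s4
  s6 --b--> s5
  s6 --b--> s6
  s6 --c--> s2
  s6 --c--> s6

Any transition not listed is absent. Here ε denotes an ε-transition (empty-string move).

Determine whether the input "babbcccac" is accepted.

Yes

Start in {s1}.
Read 'b': {s1} → {s1, s6}.
Read 'a': {s1, s6} → {s3, s5, s6}.
Read 'b': {s3, s5, s6} → {s3, s4, s5, s6}.
Read 'b': {s3, s4, s5, s6} → {s3, s4, s5, s6}.
Read 'c': {s3, s4, s5, s6} → {s1, s2, s3, s4, s5, s6}.
Read 'c': {s1, s2, s3, s4, s5, s6} → {s1, s2, s3, s4, s5, s6}.
Read 'c': {s1, s2, s3, s4, s5, s6} → {s1, s2, s3, s4, s5, s6}.
Read 'a': {s1, s2, s3, s4, s5, s6} → {s3, s4, s5, s6}.
Read 'c': {s3, s4, s5, s6} → {s1, s2, s3, s4, s5, s6}.
The final set {s1, s2, s3, s4, s5, s6} contains the accepting states s4, s5.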